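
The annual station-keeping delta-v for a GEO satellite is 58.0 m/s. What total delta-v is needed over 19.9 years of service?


dV = rate * years = 58.0 * 19.9
dV = 1154.2000 m/s

1154.2000 m/s


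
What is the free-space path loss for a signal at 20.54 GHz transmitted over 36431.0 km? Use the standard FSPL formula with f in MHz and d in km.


f = 20.54 GHz = 20540.0000 MHz
d = 36431.0 km
FSPL = 32.44 + 20*log10(20540.0000) + 20*log10(36431.0)
FSPL = 32.44 + 86.2520 + 91.2294
FSPL = 209.9214 dB

209.9214 dB


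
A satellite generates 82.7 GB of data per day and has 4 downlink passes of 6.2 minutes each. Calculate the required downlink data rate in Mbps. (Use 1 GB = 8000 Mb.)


total contact time = 4 * 6.2 * 60 = 1488.0000 s
data = 82.7 GB = 661600.0000 Mb
rate = 661600.0000 / 1488.0000 = 444.6237 Mbps

444.6237 Mbps


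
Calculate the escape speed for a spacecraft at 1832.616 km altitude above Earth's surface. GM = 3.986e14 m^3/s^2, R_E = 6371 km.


r = 6371.0 + 1832.616 = 8203.6160 km = 8.203616e+06 m
v_esc = sqrt(2*mu/r) = sqrt(2*3.986e14 / 8.203616e+06)
v_esc = 9857.8223 m/s = 9.8578 km/s

9.8578 km/s


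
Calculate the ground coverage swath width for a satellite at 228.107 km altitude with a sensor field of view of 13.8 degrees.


FOV = 13.8 deg = 0.2408554 rad
swath = 2 * alt * tan(FOV/2) = 2 * 228.107 * tan(0.1204277)
swath = 2 * 228.107 * 0.1210133
swath = 55.2080 km

55.2080 km


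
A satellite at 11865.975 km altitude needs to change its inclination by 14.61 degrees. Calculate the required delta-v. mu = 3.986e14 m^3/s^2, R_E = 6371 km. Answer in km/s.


r = 18236.9750 km = 1.8236975e+07 m
V = sqrt(mu/r) = 4675.1144 m/s
di = 14.61 deg = 0.2549926 rad
dV = 2*V*sin(di/2) = 2*4675.1144*sin(0.1274963)
dV = 1188.8925 m/s = 1.1889 km/s

1.1889 km/s


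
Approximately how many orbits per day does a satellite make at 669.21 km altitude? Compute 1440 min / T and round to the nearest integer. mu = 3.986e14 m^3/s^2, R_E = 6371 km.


r = 7.04021e+06 m
T = 2*pi*sqrt(r^3/mu) = 5878.8129 s = 97.9802 min
revs/day = 1440 / 97.9802 = 14.6968
Rounded: 15 revolutions per day

15 revolutions per day


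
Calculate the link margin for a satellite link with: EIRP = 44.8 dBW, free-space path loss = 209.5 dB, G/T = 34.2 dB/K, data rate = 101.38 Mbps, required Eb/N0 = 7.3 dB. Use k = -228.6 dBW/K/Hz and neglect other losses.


C/N0 = EIRP - FSPL + G/T - k = 44.8 - 209.5 + 34.2 - (-228.6)
C/N0 = 98.1000 dB-Hz
R_b = 101.38 Mbps = 1.0138e+08 bps -> 10*log10(R_b) = 80.0595 dB-Hz
Eb/N0 = C/N0 - 10*log10(R_b) = 98.1000 - 80.0595 = 18.0405 dB
Margin = Eb/N0 - Eb/N0_req = 18.0405 - 7.3 = 10.7405 dB (link closes)

10.7405 dB


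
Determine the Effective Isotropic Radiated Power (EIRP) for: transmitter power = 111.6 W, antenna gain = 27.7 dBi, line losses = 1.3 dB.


Pt = 111.6 W = 20.4766 dBW
EIRP = Pt_dBW + Gt - losses = 20.4766 + 27.7 - 1.3 = 46.8766 dBW

46.8766 dBW


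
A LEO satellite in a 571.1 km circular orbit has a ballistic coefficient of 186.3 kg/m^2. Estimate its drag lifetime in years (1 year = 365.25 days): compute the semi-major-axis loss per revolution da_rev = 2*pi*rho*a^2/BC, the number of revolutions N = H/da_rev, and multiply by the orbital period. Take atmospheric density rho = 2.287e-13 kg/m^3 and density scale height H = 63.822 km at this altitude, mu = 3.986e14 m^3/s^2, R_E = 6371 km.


a = R_E + alt = 6942.1000 km = 6.9421e+06 m
da_rev = 2*pi*rho*a^2/BC = 2*pi*2.287e-13*(6.9421e+06)^2/186.3 = 0.371719127 m per revolution
N = H/da_rev = 63822.0000 m / 0.371719127 m = 171694.1511 revolutions
P = 2*pi*sqrt(a^3/mu) = 5756.3543 s
lifetime = N*P = 171694.1511 * 5756.3543 = 9.8833237e+08 s = 11439.0321 days
years = 11439.0321 / 365.25 = 31.3184 years

31.3184 years


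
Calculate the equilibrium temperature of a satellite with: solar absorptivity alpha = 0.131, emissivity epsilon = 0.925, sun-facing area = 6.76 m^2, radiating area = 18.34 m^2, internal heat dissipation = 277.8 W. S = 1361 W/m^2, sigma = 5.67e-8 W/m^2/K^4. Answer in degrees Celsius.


Numerator = alpha*S*A_sun + Q_int = 0.131*1361*6.76 + 277.8 = 1483.0472 W
Denominator = eps*sigma*A_rad = 0.925*5.67e-8*18.34 = 9.6188715e-07 W/K^4
T^4 = 1.5418099e+09 K^4
T = 198.1562 K = -74.9938 C

-74.9938 degrees Celsius


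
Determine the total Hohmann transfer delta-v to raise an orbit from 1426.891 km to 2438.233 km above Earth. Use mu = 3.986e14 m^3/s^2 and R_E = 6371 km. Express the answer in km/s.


r1 = 7797.8910 km = 7.797891e+06 m
r2 = 8809.2330 km = 8.809233e+06 m
dv1 = sqrt(mu/r1)*(sqrt(2*r2/(r1+r2)) - 1) = 214.4805 m/s
dv2 = sqrt(mu/r2)*(1 - sqrt(2*r1/(r1+r2))) = 208.0374 m/s
total dv = |dv1| + |dv2| = 214.4805 + 208.0374 = 422.5179 m/s = 0.4225179 km/s

0.4225 km/s


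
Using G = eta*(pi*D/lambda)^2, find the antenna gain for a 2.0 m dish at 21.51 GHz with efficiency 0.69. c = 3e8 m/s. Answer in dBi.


lambda = c/f = 3e8 / 2.151e+10 = 0.013947 m
G = eta*(pi*D/lambda)^2 = 0.69*(pi*2.0/0.013947)^2
G = 140038.3996 (linear)
G = 10*log10(140038.3996) = 51.4625 dBi

51.4625 dBi


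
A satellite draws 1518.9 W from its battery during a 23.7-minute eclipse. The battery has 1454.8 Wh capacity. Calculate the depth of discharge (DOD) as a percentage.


E_used = P * t / 60 = 1518.9 * 23.7 / 60 = 599.9655 Wh
DOD = E_used / E_total * 100 = 599.9655 / 1454.8 * 100
DOD = 41.2404 %

41.2404 %


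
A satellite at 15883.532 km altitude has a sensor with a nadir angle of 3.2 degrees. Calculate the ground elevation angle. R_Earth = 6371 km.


r = R_E + alt = 22254.5320 km
Law of sines in the satellite / Earth-center / ground-point triangle:
  sin(nadir)/R_E = sin(90 + el)/r  =>  cos(el) = (r/R_E)*sin(nadir)
cos(el) = (22254.5320 / 6371.0000) * sin(3.2 deg) = 0.19499
el = arccos(0.19499) = 78.7559 deg
(Earth-central angle = 90 - nadir - el = 8.0441 deg)

78.7559 degrees


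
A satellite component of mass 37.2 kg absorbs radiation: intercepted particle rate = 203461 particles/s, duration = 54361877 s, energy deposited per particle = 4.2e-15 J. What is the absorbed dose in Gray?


Total energy deposited = rate * time * E_per
  = 203461 * 54361877 * 4.2e-15 = 0.04645419 J
Dose = E_total / mass = 0.04645419 / 37.2
Dose = 0.001248769 Gy

0.0012 Gy


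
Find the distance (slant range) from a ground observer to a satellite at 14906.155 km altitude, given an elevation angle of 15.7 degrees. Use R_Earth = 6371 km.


h = 14906.155 km, el = 15.7 deg
d = -R_E*sin(el) + sqrt((R_E*sin(el))^2 + 2*R_E*h + h^2)
d = -6371.0000*sin(0.2740167) + sqrt((6371.0000*0.2706004)^2 + 2*6371.0000*14906.155 + 14906.155^2)
d = 18650.0038 km

18650.0038 km


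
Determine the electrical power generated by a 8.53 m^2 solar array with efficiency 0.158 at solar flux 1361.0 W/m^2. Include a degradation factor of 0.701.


P = area * eta * S * degradation
P = 8.53 * 0.158 * 1361.0 * 0.701
P = 1285.8262 W

1285.8262 W


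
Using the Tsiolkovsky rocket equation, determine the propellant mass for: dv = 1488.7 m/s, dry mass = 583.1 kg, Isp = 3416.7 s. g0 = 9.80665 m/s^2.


ve = Isp * g0 = 3416.7 * 9.80665 = 33506.381055 m/s
mass ratio = exp(dv/ve) = exp(1488.7/33506.381055) = 1.04543215
m_prop = m_dry * (mr - 1) = 583.1 * (1.04543215 - 1)
m_prop = 26.4915 kg

26.4915 kg


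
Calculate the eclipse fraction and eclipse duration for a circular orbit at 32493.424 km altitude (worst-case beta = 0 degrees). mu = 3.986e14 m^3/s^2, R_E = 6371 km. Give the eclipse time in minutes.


r = 38864.4240 km
T = 1270.8325 min
Eclipse fraction = arcsin(R_E/r)/pi = arcsin(6371.0000/38864.4240)/pi
= arcsin(0.1639288)/pi = 0.05241675
Eclipse duration = 0.05241675 * 1270.8325 = 66.6129 min

66.6129 minutes


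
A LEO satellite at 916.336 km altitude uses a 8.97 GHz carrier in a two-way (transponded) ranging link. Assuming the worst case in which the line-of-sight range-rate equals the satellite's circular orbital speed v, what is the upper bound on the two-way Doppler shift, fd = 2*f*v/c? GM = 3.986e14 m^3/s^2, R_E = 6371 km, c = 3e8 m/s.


r = 7.287336e+06 m
v = sqrt(mu/r) = 7395.7845 m/s (worst-case radial velocity)
f = 8.97 GHz = 8.97e+09 Hz
fd = 2*f*v/c = 2*8.97e+09*7395.7845/3.0e+08
fd = 442267.9151 Hz

442267.9151 Hz


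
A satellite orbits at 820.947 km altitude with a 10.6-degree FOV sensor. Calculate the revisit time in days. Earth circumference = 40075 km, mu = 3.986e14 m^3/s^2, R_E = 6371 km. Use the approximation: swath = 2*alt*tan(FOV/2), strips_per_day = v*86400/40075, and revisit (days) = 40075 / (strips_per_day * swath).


swath = 2*820.947*tan(0.09250245) = 152.3139 km
v = sqrt(mu/r) = 7444.6693 m/s = 7.4447 km/s
strips/day = v*86400/40075 = 7.4447*86400/40075 = 16.0504
coverage/day = strips * swath = 16.0504 * 152.3139 = 2444.6977 km
revisit = 40075 / 2444.6977 = 16.3926 days

16.3926 days


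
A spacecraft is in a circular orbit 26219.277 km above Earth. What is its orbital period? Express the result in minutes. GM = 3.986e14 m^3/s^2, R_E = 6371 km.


r = 32590.2770 km = 3.2590277e+07 m
T = 2*pi*sqrt(r^3/mu) = 2*pi*sqrt(3.4614986e+22 / 3.986e14)
T = 58552.2109 s = 975.8702 min

975.8702 minutes


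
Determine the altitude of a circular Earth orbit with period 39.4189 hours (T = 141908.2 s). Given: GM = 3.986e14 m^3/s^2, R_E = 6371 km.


T = 141908.2 s
r = (mu*T^2/(4*pi^2))^(1/3) = (3.986e14 * 141908.2^2 / (4*pi^2))^(1/3)
r = 5.8802733e+07 m = 58802.7333 km
alt = r - R_E = 58802.7333 - 6371 = 52431.7333 km

52431.7333 km


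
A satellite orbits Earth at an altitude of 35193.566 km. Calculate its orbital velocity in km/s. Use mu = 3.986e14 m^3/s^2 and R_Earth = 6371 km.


r = R_E + alt = 6371.0 + 35193.566 = 41564.5660 km = 4.1564566e+07 m
v = sqrt(mu/r) = sqrt(3.986e14 / 4.1564566e+07) = 3096.7562 m/s = 3.0968 km/s

3.0968 km/s


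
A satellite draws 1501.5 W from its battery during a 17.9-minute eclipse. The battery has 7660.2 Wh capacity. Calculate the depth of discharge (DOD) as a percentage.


E_used = P * t / 60 = 1501.5 * 17.9 / 60 = 447.9475 Wh
DOD = E_used / E_total * 100 = 447.9475 / 7660.2 * 100
DOD = 5.8477 %

5.8477 %


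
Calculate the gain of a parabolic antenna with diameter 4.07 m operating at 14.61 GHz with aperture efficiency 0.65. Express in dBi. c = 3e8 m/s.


lambda = c/f = 3e8 / 1.461e+10 = 0.02053388 m
G = eta*(pi*D/lambda)^2 = 0.65*(pi*4.07/0.02053388)^2
G = 252034.4125 (linear)
G = 10*log10(252034.4125) = 54.0146 dBi

54.0146 dBi


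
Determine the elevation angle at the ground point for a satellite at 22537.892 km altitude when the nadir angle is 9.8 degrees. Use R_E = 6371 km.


r = R_E + alt = 28908.8920 km
Law of sines in the satellite / Earth-center / ground-point triangle:
  sin(nadir)/R_E = sin(90 + el)/r  =>  cos(el) = (r/R_E)*sin(nadir)
cos(el) = (28908.8920 / 6371.0000) * sin(9.8 deg) = 0.7723384
el = arccos(0.7723384) = 39.4357 deg
(Earth-central angle = 90 - nadir - el = 40.7643 deg)

39.4357 degrees


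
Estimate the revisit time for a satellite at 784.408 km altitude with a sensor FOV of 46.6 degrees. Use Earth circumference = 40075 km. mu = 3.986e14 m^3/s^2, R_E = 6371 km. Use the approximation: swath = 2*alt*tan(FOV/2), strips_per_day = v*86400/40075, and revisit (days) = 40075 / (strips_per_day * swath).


swath = 2*784.408*tan(0.4066617) = 675.6389 km
v = sqrt(mu/r) = 7463.6531 m/s = 7.4637 km/s
strips/day = v*86400/40075 = 7.4637*86400/40075 = 16.0913
coverage/day = strips * swath = 16.0913 * 675.6389 = 10871.9216 km
revisit = 40075 / 10871.9216 = 3.6861 days

3.6861 days


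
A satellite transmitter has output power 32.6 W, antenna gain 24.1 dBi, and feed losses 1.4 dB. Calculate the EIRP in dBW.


Pt = 32.6 W = 15.1322 dBW
EIRP = Pt_dBW + Gt - losses = 15.1322 + 24.1 - 1.4 = 37.8322 dBW

37.8322 dBW


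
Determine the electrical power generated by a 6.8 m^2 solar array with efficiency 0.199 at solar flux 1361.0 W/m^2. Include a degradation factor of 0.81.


P = area * eta * S * degradation
P = 6.8 * 0.199 * 1361.0 * 0.81
P = 1491.7812 W

1491.7812 W


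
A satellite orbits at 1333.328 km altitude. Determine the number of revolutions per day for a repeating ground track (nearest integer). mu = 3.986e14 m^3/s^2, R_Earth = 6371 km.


r = 7.704328e+06 m
T = 2*pi*sqrt(r^3/mu) = 6729.9737 s = 112.1662 min
revs/day = 1440 / 112.1662 = 12.8381
Rounded: 13 revolutions per day

13 revolutions per day


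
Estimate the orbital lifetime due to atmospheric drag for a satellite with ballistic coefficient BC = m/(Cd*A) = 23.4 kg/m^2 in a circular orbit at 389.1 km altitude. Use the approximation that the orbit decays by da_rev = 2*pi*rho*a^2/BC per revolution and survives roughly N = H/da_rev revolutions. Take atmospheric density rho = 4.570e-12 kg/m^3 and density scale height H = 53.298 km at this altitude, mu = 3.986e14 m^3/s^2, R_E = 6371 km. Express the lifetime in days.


a = R_E + alt = 6760.1000 km = 6.7601e+06 m
da_rev = 2*pi*rho*a^2/BC = 2*pi*4.570e-12*(6.7601e+06)^2/23.4 = 56.077217 m per revolution
N = H/da_rev = 53298.0000 m / 56.077217 m = 950.4395 revolutions
P = 2*pi*sqrt(a^3/mu) = 5531.4743 s
lifetime = N*P = 950.4395 * 5531.4743 = 5.2573315e+06 s = 60.8487 days

60.8487 days


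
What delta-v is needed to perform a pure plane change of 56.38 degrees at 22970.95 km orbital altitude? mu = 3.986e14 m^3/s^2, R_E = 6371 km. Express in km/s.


r = 29341.9500 km = 2.934195e+07 m
V = sqrt(mu/r) = 3685.7355 m/s
di = 56.38 deg = 0.9840166 rad
dV = 2*V*sin(di/2) = 2*3685.7355*sin(0.4920083)
dV = 3482.2603 m/s = 3.4823 km/s

3.4823 km/s


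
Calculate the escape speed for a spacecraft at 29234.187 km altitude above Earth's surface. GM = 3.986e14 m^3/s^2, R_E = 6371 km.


r = 6371.0 + 29234.187 = 35605.1870 km = 3.5605187e+07 m
v_esc = sqrt(2*mu/r) = sqrt(2*3.986e14 / 3.5605187e+07)
v_esc = 4731.8069 m/s = 4.7318 km/s

4.7318 km/s


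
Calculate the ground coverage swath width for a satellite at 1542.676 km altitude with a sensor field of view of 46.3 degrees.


FOV = 46.3 deg = 0.8080874 rad
swath = 2 * alt * tan(FOV/2) = 2 * 1542.676 * tan(0.4040437)
swath = 2 * 1542.676 * 0.427568
swath = 1319.1977 km

1319.1977 km


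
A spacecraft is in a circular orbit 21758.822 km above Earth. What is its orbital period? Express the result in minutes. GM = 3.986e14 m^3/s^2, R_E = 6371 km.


r = 28129.8220 km = 2.8129822e+07 m
T = 2*pi*sqrt(r^3/mu) = 2*pi*sqrt(2.2258759e+22 / 3.986e14)
T = 46952.8217 s = 782.5470 min

782.5470 minutes


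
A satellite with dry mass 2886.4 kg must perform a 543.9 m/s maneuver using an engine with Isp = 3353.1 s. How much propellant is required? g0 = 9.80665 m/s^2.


ve = Isp * g0 = 3353.1 * 9.80665 = 32882.678115 m/s
mass ratio = exp(dv/ve) = exp(543.9/32882.678115) = 1.01667818
m_prop = m_dry * (mr - 1) = 2886.4 * (1.01667818 - 1)
m_prop = 48.1399 kg

48.1399 kg


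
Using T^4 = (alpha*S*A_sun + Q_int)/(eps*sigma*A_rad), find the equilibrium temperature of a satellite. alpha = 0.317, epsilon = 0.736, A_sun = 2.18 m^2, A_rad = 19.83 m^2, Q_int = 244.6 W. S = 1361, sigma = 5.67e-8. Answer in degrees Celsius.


Numerator = alpha*S*A_sun + Q_int = 0.317*1361*2.18 + 244.6 = 1185.1327 W
Denominator = eps*sigma*A_rad = 0.736*5.67e-8*19.83 = 8.275297e-07 W/K^4
T^4 = 1.4321331e+09 K^4
T = 194.5341 K = -78.6159 C

-78.6159 degrees Celsius


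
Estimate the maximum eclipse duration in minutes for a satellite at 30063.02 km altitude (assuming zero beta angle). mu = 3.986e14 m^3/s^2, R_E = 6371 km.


r = 36434.0200 km
T = 1153.5080 min
Eclipse fraction = arcsin(R_E/r)/pi = arcsin(6371.0000/36434.0200)/pi
= arcsin(0.174864)/pi = 0.05594859
Eclipse duration = 0.05594859 * 1153.5080 = 64.5371 min

64.5371 minutes


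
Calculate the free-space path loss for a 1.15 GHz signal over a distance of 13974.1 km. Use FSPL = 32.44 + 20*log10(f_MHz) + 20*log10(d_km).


f = 1.15 GHz = 1150.0000 MHz
d = 13974.1 km
FSPL = 32.44 + 20*log10(1150.0000) + 20*log10(13974.1)
FSPL = 32.44 + 61.2140 + 82.9065
FSPL = 176.5604 dB

176.5604 dB


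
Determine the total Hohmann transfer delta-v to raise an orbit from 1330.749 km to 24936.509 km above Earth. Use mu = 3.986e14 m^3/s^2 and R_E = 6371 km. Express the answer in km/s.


r1 = 7701.7490 km = 7.701749e+06 m
r2 = 31307.5090 km = 3.1307509e+07 m
dv1 = sqrt(mu/r1)*(sqrt(2*r2/(r1+r2)) - 1) = 1920.3686 m/s
dv2 = sqrt(mu/r2)*(1 - sqrt(2*r1/(r1+r2))) = 1325.9819 m/s
total dv = |dv1| + |dv2| = 1920.3686 + 1325.9819 = 3246.3505 m/s = 3.2464 km/s

3.2464 km/s


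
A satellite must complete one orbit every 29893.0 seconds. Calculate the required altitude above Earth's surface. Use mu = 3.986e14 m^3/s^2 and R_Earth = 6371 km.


T = 29893.0 s
r = (mu*T^2/(4*pi^2))^(1/3) = (3.986e14 * 29893.0^2 / (4*pi^2))^(1/3)
r = 2.0817993e+07 m = 20817.9928 km
alt = r - R_E = 20817.9928 - 6371 = 14446.9928 km

14446.9928 km


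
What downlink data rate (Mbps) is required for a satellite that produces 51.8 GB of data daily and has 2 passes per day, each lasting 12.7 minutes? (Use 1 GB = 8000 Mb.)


total contact time = 2 * 12.7 * 60 = 1524.0000 s
data = 51.8 GB = 414400.0000 Mb
rate = 414400.0000 / 1524.0000 = 271.9160 Mbps

271.9160 Mbps


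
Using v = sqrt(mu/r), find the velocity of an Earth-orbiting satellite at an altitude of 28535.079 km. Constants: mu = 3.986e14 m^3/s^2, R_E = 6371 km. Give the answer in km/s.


r = R_E + alt = 6371.0 + 28535.079 = 34906.0790 km = 3.4906079e+07 m
v = sqrt(mu/r) = sqrt(3.986e14 / 3.4906079e+07) = 3379.2328 m/s = 3.3792 km/s

3.3792 km/s


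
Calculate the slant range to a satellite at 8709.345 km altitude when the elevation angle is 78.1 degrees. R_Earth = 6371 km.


h = 8709.345 km, el = 78.1 deg
d = -R_E*sin(el) + sqrt((R_E*sin(el))^2 + 2*R_E*h + h^2)
d = -6371.0000*sin(1.3631) + sqrt((6371.0000*0.978509)^2 + 2*6371.0000*8709.345 + 8709.345^2)
d = 8788.9325 km

8788.9325 km


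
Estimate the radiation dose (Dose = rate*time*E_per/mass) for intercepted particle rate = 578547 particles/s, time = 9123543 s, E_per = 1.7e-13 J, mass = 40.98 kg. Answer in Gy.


Total energy deposited = rate * time * E_per
  = 578547 * 9123543 * 1.7e-13 = 0.8973277 J
Dose = E_total / mass = 0.8973277 / 40.98
Dose = 0.02189672 Gy

0.0219 Gy


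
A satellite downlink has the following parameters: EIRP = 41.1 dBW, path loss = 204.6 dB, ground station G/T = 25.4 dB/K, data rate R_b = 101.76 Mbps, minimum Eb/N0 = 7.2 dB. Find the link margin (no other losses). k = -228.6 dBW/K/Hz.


C/N0 = EIRP - FSPL + G/T - k = 41.1 - 204.6 + 25.4 - (-228.6)
C/N0 = 90.5000 dB-Hz
R_b = 101.76 Mbps = 1.0176e+08 bps -> 10*log10(R_b) = 80.0758 dB-Hz
Eb/N0 = C/N0 - 10*log10(R_b) = 90.5000 - 80.0758 = 10.4242 dB
Margin = Eb/N0 - Eb/N0_req = 10.4242 - 7.2 = 3.2242 dB (link closes)

3.2242 dB


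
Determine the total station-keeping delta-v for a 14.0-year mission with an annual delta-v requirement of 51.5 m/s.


dV = rate * years = 51.5 * 14.0
dV = 721.0000 m/s

721.0000 m/s


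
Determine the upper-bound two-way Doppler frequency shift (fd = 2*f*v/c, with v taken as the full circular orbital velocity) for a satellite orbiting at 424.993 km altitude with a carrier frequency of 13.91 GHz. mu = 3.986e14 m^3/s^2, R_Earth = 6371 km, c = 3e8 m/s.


r = 6.795993e+06 m
v = sqrt(mu/r) = 7658.4730 m/s (worst-case radial velocity)
f = 13.91 GHz = 1.391e+10 Hz
fd = 2*f*v/c = 2*1.391e+10*7658.4730/3.0e+08
fd = 710195.7298 Hz

710195.7298 Hz


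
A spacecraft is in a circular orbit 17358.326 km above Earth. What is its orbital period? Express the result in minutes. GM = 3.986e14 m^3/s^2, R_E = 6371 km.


r = 23729.3260 km = 2.3729326e+07 m
T = 2*pi*sqrt(r^3/mu) = 2*pi*sqrt(1.3361531e+22 / 3.986e14)
T = 36378.0425 s = 606.3007 min

606.3007 minutes


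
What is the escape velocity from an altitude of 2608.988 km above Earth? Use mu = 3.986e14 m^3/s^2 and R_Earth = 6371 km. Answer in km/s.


r = 6371.0 + 2608.988 = 8979.9880 km = 8.979988e+06 m
v_esc = sqrt(2*mu/r) = sqrt(2*3.986e14 / 8.979988e+06)
v_esc = 9422.0579 m/s = 9.4221 km/s

9.4221 km/s


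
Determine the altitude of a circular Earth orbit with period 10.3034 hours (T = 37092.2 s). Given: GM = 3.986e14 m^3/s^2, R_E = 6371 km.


T = 37092.2 s
r = (mu*T^2/(4*pi^2))^(1/3) = (3.986e14 * 37092.2^2 / (4*pi^2))^(1/3)
r = 2.4038881e+07 m = 24038.8810 km
alt = r - R_E = 24038.8810 - 6371 = 17667.8810 km

17667.8810 km


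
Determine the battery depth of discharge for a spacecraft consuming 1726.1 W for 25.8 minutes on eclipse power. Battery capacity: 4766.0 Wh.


E_used = P * t / 60 = 1726.1 * 25.8 / 60 = 742.2230 Wh
DOD = E_used / E_total * 100 = 742.2230 / 4766.0 * 100
DOD = 15.5733 %

15.5733 %


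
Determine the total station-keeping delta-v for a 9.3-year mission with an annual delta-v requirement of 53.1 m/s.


dV = rate * years = 53.1 * 9.3
dV = 493.8300 m/s

493.8300 m/s


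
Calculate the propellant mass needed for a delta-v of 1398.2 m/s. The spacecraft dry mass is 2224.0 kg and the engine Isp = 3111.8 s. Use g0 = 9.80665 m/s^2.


ve = Isp * g0 = 3111.8 * 9.80665 = 30516.333470 m/s
mass ratio = exp(dv/ve) = exp(1398.2/30516.333470) = 1.04688395
m_prop = m_dry * (mr - 1) = 2224.0 * (1.04688395 - 1)
m_prop = 104.2699 kg

104.2699 kg


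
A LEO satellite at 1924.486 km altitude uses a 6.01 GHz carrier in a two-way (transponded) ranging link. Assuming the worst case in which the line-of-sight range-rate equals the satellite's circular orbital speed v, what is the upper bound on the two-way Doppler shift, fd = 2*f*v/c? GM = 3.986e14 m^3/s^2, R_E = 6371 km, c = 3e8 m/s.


r = 8.295486e+06 m
v = sqrt(mu/r) = 6931.8272 m/s (worst-case radial velocity)
f = 6.01 GHz = 6.01e+09 Hz
fd = 2*f*v/c = 2*6.01e+09*6931.8272/3.0e+08
fd = 277735.2111 Hz

277735.2111 Hz


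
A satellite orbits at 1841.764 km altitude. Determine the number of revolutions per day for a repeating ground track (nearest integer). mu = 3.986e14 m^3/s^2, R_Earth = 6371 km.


r = 8.212764e+06 m
T = 2*pi*sqrt(r^3/mu) = 7407.0493 s = 123.4508 min
revs/day = 1440 / 123.4508 = 11.6646
Rounded: 12 revolutions per day

12 revolutions per day


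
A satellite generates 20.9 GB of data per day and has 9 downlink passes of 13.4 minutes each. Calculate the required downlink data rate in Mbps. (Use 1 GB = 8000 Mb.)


total contact time = 9 * 13.4 * 60 = 7236.0000 s
data = 20.9 GB = 167200.0000 Mb
rate = 167200.0000 / 7236.0000 = 23.1067 Mbps

23.1067 Mbps


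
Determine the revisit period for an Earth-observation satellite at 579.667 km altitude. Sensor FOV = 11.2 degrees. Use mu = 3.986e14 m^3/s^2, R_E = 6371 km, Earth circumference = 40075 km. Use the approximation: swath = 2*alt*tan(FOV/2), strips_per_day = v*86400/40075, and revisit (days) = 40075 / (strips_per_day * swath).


swath = 2*579.667*tan(0.09773844) = 113.6737 km
v = sqrt(mu/r) = 7572.7811 m/s = 7.5728 km/s
strips/day = v*86400/40075 = 7.5728*86400/40075 = 16.3266
coverage/day = strips * swath = 16.3266 * 113.6737 = 1855.9043 km
revisit = 40075 / 1855.9043 = 21.5932 days

21.5932 days


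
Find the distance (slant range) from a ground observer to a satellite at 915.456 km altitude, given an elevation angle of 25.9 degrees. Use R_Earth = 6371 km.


h = 915.456 km, el = 25.9 deg
d = -R_E*sin(el) + sqrt((R_E*sin(el))^2 + 2*R_E*h + h^2)
d = -6371.0000*sin(0.4520403) + sqrt((6371.0000*0.4368018)^2 + 2*6371.0000*915.456 + 915.456^2)
d = 1716.8173 km

1716.8173 km


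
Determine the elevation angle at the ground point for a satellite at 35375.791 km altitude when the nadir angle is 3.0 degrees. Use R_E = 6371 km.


r = R_E + alt = 41746.7910 km
Law of sines in the satellite / Earth-center / ground-point triangle:
  sin(nadir)/R_E = sin(90 + el)/r  =>  cos(el) = (r/R_E)*sin(nadir)
cos(el) = (41746.7910 / 6371.0000) * sin(3.0 deg) = 0.342938
el = arccos(0.342938) = 69.9440 deg
(Earth-central angle = 90 - nadir - el = 17.0560 deg)

69.9440 degrees


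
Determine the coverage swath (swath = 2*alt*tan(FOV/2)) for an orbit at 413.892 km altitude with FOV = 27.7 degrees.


FOV = 27.7 deg = 0.4834562 rad
swath = 2 * alt * tan(FOV/2) = 2 * 413.892 * tan(0.2417281)
swath = 2 * 413.892 * 0.2465491
swath = 204.0894 km

204.0894 km


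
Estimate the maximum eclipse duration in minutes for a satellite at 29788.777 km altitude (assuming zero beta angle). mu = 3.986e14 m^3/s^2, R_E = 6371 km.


r = 36159.7770 km
T = 1140.5087 min
Eclipse fraction = arcsin(R_E/r)/pi = arcsin(6371.0000/36159.7770)/pi
= arcsin(0.1761902)/pi = 0.05637739
Eclipse duration = 0.05637739 * 1140.5087 = 64.2989 min

64.2989 minutes


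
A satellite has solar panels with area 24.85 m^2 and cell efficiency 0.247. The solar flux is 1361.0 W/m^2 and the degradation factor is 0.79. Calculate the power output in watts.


P = area * eta * S * degradation
P = 24.85 * 0.247 * 1361.0 * 0.79
P = 6599.4625 W

6599.4625 W


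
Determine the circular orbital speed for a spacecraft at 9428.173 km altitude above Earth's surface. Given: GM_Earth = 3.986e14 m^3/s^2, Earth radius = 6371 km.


r = R_E + alt = 6371.0 + 9428.173 = 15799.1730 km = 1.5799173e+07 m
v = sqrt(mu/r) = sqrt(3.986e14 / 1.5799173e+07) = 5022.8646 m/s = 5.0229 km/s

5.0229 km/s


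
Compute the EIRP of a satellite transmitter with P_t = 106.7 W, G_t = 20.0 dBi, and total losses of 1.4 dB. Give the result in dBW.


Pt = 106.7 W = 20.2816 dBW
EIRP = Pt_dBW + Gt - losses = 20.2816 + 20.0 - 1.4 = 38.8816 dBW

38.8816 dBW


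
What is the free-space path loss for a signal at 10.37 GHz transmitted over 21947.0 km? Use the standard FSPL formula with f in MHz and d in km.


f = 10.37 GHz = 10370.0000 MHz
d = 21947.0 km
FSPL = 32.44 + 20*log10(10370.0000) + 20*log10(21947.0)
FSPL = 32.44 + 80.3156 + 86.8275
FSPL = 199.5831 dB

199.5831 dB


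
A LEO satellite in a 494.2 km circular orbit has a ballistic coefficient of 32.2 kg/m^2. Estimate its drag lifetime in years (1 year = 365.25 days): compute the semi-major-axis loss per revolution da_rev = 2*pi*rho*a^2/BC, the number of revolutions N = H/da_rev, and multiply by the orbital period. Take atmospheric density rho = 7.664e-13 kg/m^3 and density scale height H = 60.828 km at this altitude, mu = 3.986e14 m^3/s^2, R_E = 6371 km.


a = R_E + alt = 6865.2000 km = 6.8652e+06 m
da_rev = 2*pi*rho*a^2/BC = 2*pi*7.664e-13*(6.8652e+06)^2/32.2 = 7.048324 m per revolution
N = H/da_rev = 60828.0000 m / 7.048324 m = 8630.1363 revolutions
P = 2*pi*sqrt(a^3/mu) = 5660.9721 s
lifetime = N*P = 8630.1363 * 5660.9721 = 4.8854961e+07 s = 565.4509 days
years = 565.4509 / 365.25 = 1.5481 years

1.5481 years


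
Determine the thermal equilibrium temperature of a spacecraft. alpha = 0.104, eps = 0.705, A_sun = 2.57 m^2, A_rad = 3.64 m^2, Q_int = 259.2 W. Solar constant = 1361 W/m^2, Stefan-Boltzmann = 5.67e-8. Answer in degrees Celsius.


Numerator = alpha*S*A_sun + Q_int = 0.104*1361*2.57 + 259.2 = 622.9681 W
Denominator = eps*sigma*A_rad = 0.705*5.67e-8*3.64 = 1.4550354e-07 W/K^4
T^4 = 4.2814634e+09 K^4
T = 255.7985 K = -17.3515 C

-17.3515 degrees Celsius


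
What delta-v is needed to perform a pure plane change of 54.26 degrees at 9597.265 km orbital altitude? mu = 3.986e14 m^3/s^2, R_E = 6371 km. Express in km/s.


r = 15968.2650 km = 1.5968265e+07 m
V = sqrt(mu/r) = 4996.1996 m/s
di = 54.26 deg = 0.9470157 rad
dV = 2*V*sin(di/2) = 2*4996.1996*sin(0.4735078)
dV = 4556.6436 m/s = 4.5566 km/s

4.5566 km/s


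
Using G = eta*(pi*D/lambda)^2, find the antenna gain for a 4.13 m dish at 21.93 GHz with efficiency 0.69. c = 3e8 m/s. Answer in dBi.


lambda = c/f = 3e8 / 2.193e+10 = 0.01367989 m
G = eta*(pi*D/lambda)^2 = 0.69*(pi*4.13/0.01367989)^2
G = 620702.7841 (linear)
G = 10*log10(620702.7841) = 57.9288 dBi

57.9288 dBi


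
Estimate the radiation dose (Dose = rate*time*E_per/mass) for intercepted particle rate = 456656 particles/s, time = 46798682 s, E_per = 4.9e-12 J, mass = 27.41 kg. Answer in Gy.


Total energy deposited = rate * time * E_per
  = 456656 * 46798682 * 4.9e-12 = 104.7174 J
Dose = E_total / mass = 104.7174 / 27.41
Dose = 3.8204 Gy

3.8204 Gy


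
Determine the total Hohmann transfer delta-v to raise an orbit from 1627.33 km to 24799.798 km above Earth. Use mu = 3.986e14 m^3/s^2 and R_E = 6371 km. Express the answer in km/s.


r1 = 7998.3300 km = 7.99833e+06 m
r2 = 31170.7980 km = 3.1170798e+07 m
dv1 = sqrt(mu/r1)*(sqrt(2*r2/(r1+r2)) - 1) = 1846.6483 m/s
dv2 = sqrt(mu/r2)*(1 - sqrt(2*r1/(r1+r2))) = 1290.7074 m/s
total dv = |dv1| + |dv2| = 1846.6483 + 1290.7074 = 3137.3557 m/s = 3.1374 km/s

3.1374 km/s


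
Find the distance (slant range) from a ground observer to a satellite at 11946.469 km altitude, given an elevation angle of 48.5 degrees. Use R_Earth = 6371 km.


h = 11946.469 km, el = 48.5 deg
d = -R_E*sin(el) + sqrt((R_E*sin(el))^2 + 2*R_E*h + h^2)
d = -6371.0000*sin(0.8464847) + sqrt((6371.0000*0.7489557)^2 + 2*6371.0000*11946.469 + 11946.469^2)
d = 13052.7731 km

13052.7731 km


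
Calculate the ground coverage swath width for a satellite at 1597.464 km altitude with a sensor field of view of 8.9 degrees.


FOV = 8.9 deg = 0.1553343 rad
swath = 2 * alt * tan(FOV/2) = 2 * 1597.464 * tan(0.07766715)
swath = 2 * 1597.464 * 0.0778237
swath = 248.6411 km

248.6411 km


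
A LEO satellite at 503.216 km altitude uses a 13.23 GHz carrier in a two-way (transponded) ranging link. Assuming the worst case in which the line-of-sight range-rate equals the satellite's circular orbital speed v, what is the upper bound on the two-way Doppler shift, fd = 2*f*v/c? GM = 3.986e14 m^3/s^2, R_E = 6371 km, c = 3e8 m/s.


r = 6.874216e+06 m
v = sqrt(mu/r) = 7614.7747 m/s (worst-case radial velocity)
f = 13.23 GHz = 1.323e+10 Hz
fd = 2*f*v/c = 2*1.323e+10*7614.7747/3.0e+08
fd = 671623.1312 Hz

671623.1312 Hz


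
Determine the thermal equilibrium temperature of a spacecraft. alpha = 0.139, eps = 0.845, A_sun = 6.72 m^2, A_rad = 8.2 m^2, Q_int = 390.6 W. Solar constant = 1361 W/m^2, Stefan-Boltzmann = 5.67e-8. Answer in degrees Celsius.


Numerator = alpha*S*A_sun + Q_int = 0.139*1361*6.72 + 390.6 = 1661.8829 W
Denominator = eps*sigma*A_rad = 0.845*5.67e-8*8.2 = 3.928743e-07 W/K^4
T^4 = 4.2300626e+09 K^4
T = 255.0273 K = -18.1227 C

-18.1227 degrees Celsius


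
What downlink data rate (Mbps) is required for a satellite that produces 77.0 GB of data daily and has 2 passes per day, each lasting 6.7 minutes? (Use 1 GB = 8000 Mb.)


total contact time = 2 * 6.7 * 60 = 804.0000 s
data = 77.0 GB = 616000.0000 Mb
rate = 616000.0000 / 804.0000 = 766.1692 Mbps

766.1692 Mbps


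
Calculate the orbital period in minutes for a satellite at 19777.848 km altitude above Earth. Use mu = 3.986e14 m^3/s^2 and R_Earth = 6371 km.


r = 26148.8480 km = 2.6148848e+07 m
T = 2*pi*sqrt(r^3/mu) = 2*pi*sqrt(1.7879595e+22 / 3.986e14)
T = 42081.3886 s = 701.3565 min

701.3565 minutes


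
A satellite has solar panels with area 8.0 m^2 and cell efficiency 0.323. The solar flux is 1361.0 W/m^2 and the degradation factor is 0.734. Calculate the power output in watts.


P = area * eta * S * degradation
P = 8.0 * 0.323 * 1361.0 * 0.734
P = 2581.3488 W

2581.3488 W


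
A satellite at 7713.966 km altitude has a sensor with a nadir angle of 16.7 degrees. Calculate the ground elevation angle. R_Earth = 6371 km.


r = R_E + alt = 14084.9660 km
Law of sines in the satellite / Earth-center / ground-point triangle:
  sin(nadir)/R_E = sin(90 + el)/r  =>  cos(el) = (r/R_E)*sin(nadir)
cos(el) = (14084.9660 / 6371.0000) * sin(16.7 deg) = 0.6352948
el = arccos(0.6352948) = 50.5581 deg
(Earth-central angle = 90 - nadir - el = 22.7419 deg)

50.5581 degrees


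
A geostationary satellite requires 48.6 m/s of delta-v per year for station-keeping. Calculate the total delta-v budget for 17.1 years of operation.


dV = rate * years = 48.6 * 17.1
dV = 831.0600 m/s

831.0600 m/s


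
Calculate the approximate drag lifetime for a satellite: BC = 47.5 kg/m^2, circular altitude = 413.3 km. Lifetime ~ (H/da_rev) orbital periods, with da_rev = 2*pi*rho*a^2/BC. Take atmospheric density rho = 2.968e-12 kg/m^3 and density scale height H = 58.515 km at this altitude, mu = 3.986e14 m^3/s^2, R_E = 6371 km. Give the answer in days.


a = R_E + alt = 6784.3000 km = 6.7843e+06 m
da_rev = 2*pi*rho*a^2/BC = 2*pi*2.968e-12*(6.7843e+06)^2/47.5 = 18.070087 m per revolution
N = H/da_rev = 58515.0000 m / 18.070087 m = 3238.2246 revolutions
P = 2*pi*sqrt(a^3/mu) = 5561.2035 s
lifetime = N*P = 3238.2246 * 5561.2035 = 1.8008426e+07 s = 208.4309 days

208.4309 days


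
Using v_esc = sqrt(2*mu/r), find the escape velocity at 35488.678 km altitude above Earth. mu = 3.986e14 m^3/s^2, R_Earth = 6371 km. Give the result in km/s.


r = 6371.0 + 35488.678 = 41859.6780 km = 4.1859678e+07 m
v_esc = sqrt(2*mu/r) = sqrt(2*3.986e14 / 4.1859678e+07)
v_esc = 4364.0097 m/s = 4.3640 km/s

4.3640 km/s


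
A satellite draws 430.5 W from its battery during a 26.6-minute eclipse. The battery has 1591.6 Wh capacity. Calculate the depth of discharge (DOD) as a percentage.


E_used = P * t / 60 = 430.5 * 26.6 / 60 = 190.8550 Wh
DOD = E_used / E_total * 100 = 190.8550 / 1591.6 * 100
DOD = 11.9914 %

11.9914 %


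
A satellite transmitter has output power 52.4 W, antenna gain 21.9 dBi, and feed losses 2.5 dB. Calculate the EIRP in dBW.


Pt = 52.4 W = 17.1933 dBW
EIRP = Pt_dBW + Gt - losses = 17.1933 + 21.9 - 2.5 = 36.5933 dBW

36.5933 dBW


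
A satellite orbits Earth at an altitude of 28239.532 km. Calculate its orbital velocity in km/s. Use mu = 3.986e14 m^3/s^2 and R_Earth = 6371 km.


r = R_E + alt = 6371.0 + 28239.532 = 34610.5320 km = 3.4610532e+07 m
v = sqrt(mu/r) = sqrt(3.986e14 / 3.4610532e+07) = 3393.6302 m/s = 3.3936 km/s

3.3936 km/s


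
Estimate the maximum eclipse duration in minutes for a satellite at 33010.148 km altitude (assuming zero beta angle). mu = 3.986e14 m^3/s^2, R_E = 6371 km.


r = 39381.1480 km
T = 1296.2612 min
Eclipse fraction = arcsin(R_E/r)/pi = arcsin(6371.0000/39381.1480)/pi
= arcsin(0.1617779)/pi = 0.05172282
Eclipse duration = 0.05172282 * 1296.2612 = 67.0463 min

67.0463 minutes


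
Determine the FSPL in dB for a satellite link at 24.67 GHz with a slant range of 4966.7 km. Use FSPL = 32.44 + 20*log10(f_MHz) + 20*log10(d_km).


f = 24.67 GHz = 24670.0000 MHz
d = 4966.7 km
FSPL = 32.44 + 20*log10(24670.0000) + 20*log10(4966.7)
FSPL = 32.44 + 87.8434 + 73.9214
FSPL = 194.2047 dB

194.2047 dB


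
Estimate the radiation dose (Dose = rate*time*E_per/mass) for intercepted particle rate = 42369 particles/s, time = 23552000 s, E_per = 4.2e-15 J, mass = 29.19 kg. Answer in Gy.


Total energy deposited = rate * time * E_per
  = 42369 * 23552000 * 4.2e-15 = 0.004191074 J
Dose = E_total / mass = 0.004191074 / 29.19
Dose = 1.4357909e-04 Gy

1.4358e-04 Gy


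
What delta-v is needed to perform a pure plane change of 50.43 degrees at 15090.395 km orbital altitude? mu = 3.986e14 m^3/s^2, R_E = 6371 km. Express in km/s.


r = 21461.3950 km = 2.1461395e+07 m
V = sqrt(mu/r) = 4309.6269 m/s
di = 50.43 deg = 0.8801695 rad
dV = 2*V*sin(di/2) = 2*4309.6269*sin(0.4400848)
dV = 3671.9414 m/s = 3.6719 km/s

3.6719 km/s


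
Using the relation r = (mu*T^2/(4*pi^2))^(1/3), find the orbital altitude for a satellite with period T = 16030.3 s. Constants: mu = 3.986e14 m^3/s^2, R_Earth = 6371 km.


T = 16030.3 s
r = (mu*T^2/(4*pi^2))^(1/3) = (3.986e14 * 16030.3^2 / (4*pi^2))^(1/3)
r = 1.3741062e+07 m = 13741.0616 km
alt = r - R_E = 13741.0616 - 6371 = 7370.0616 km

7370.0616 km


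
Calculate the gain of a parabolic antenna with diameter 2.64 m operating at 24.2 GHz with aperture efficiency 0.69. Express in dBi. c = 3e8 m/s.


lambda = c/f = 3e8 / 2.42e+10 = 0.01239669 m
G = eta*(pi*D/lambda)^2 = 0.69*(pi*2.64/0.01239669)^2
G = 308848.0847 (linear)
G = 10*log10(308848.0847) = 54.8974 dBi

54.8974 dBi


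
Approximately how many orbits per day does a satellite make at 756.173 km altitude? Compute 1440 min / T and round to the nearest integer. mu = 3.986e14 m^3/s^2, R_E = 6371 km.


r = 7.127173e+06 m
T = 2*pi*sqrt(r^3/mu) = 5988.0742 s = 99.8012 min
revs/day = 1440 / 99.8012 = 14.4287
Rounded: 14 revolutions per day

14 revolutions per day


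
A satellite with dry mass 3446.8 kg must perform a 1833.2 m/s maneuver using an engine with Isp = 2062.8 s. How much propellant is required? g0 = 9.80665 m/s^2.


ve = Isp * g0 = 2062.8 * 9.80665 = 20229.157620 m/s
mass ratio = exp(dv/ve) = exp(1833.2/20229.157620) = 1.09485471
m_prop = m_dry * (mr - 1) = 3446.8 * (1.09485471 - 1)
m_prop = 326.9452 kg

326.9452 kg


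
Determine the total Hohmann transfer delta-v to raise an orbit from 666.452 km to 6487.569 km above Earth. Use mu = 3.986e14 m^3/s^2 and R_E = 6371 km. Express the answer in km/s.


r1 = 7037.4520 km = 7.037452e+06 m
r2 = 12858.5690 km = 1.2858569e+07 m
dv1 = sqrt(mu/r1)*(sqrt(2*r2/(r1+r2)) - 1) = 1030.4185 m/s
dv2 = sqrt(mu/r2)*(1 - sqrt(2*r1/(r1+r2))) = 884.7870 m/s
total dv = |dv1| + |dv2| = 1030.4185 + 884.7870 = 1915.2055 m/s = 1.9152 km/s

1.9152 km/s


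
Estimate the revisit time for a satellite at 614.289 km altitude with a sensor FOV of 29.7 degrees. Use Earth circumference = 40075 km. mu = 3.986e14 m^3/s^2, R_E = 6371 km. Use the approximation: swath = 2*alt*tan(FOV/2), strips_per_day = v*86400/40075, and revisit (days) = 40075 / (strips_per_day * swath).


swath = 2*614.289*tan(0.2591814) = 325.7516 km
v = sqrt(mu/r) = 7553.9909 m/s = 7.5540 km/s
strips/day = v*86400/40075 = 7.5540*86400/40075 = 16.2861
coverage/day = strips * swath = 16.2861 * 325.7516 = 5305.2172 km
revisit = 40075 / 5305.2172 = 7.5539 days

7.5539 days


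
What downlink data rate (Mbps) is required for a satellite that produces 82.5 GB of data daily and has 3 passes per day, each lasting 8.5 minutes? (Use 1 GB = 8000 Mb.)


total contact time = 3 * 8.5 * 60 = 1530.0000 s
data = 82.5 GB = 660000.0000 Mb
rate = 660000.0000 / 1530.0000 = 431.3725 Mbps

431.3725 Mbps


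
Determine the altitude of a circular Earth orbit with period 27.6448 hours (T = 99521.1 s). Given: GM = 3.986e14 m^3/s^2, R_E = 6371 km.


T = 99521.1 s
r = (mu*T^2/(4*pi^2))^(1/3) = (3.986e14 * 99521.1^2 / (4*pi^2))^(1/3)
r = 4.641617e+07 m = 46416.1695 km
alt = r - R_E = 46416.1695 - 6371 = 40045.1695 km

40045.1695 km


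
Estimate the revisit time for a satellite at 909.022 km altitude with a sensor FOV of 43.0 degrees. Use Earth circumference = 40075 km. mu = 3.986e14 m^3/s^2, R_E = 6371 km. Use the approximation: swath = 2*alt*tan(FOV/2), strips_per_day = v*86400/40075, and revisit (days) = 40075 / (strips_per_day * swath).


swath = 2*909.022*tan(0.3752458) = 716.1466 km
v = sqrt(mu/r) = 7399.4988 m/s = 7.3995 km/s
strips/day = v*86400/40075 = 7.3995*86400/40075 = 15.9530
coverage/day = strips * swath = 15.9530 * 716.1466 = 11424.6902 km
revisit = 40075 / 11424.6902 = 3.5078 days

3.5078 days


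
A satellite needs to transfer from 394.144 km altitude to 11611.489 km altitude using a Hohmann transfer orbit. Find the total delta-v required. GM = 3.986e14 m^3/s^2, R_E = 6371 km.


r1 = 6765.1440 km = 6.765144e+06 m
r2 = 17982.4890 km = 1.7982489e+07 m
dv1 = sqrt(mu/r1)*(sqrt(2*r2/(r1+r2)) - 1) = 1577.5251 m/s
dv2 = sqrt(mu/r2)*(1 - sqrt(2*r1/(r1+r2))) = 1226.8674 m/s
total dv = |dv1| + |dv2| = 1577.5251 + 1226.8674 = 2804.3924 m/s = 2.8044 km/s

2.8044 km/s


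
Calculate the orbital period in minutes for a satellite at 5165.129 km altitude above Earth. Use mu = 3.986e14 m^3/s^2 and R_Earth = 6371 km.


r = 11536.1290 km = 1.1536129e+07 m
T = 2*pi*sqrt(r^3/mu) = 2*pi*sqrt(1.5352543e+21 / 3.986e14)
T = 12331.0874 s = 205.5181 min

205.5181 minutes


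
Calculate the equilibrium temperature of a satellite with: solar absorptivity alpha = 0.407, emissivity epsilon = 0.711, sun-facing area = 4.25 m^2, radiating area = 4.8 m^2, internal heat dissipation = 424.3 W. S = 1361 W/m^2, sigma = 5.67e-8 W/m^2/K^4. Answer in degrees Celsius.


Numerator = alpha*S*A_sun + Q_int = 0.407*1361*4.25 + 424.3 = 2778.4897 W
Denominator = eps*sigma*A_rad = 0.711*5.67e-8*4.8 = 1.9350576e-07 W/K^4
T^4 = 1.4358693e+10 K^4
T = 346.1615 K = 73.0115 C

73.0115 degrees Celsius
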